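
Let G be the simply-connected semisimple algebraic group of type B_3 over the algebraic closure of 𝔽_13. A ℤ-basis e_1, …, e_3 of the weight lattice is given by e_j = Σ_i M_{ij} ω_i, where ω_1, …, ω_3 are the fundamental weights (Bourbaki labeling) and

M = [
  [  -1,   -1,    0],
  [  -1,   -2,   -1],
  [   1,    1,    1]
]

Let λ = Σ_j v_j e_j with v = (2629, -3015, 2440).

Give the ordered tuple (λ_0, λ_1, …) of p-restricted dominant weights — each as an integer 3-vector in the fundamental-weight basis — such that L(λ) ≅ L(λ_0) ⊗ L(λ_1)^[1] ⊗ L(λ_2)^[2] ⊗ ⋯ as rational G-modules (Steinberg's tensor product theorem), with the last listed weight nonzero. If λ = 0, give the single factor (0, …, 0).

Converting to the ω-basis (c_i = row i of M dotted with v = (2629, -3015, 2440)):
  c_1 = -1*2629 + -1*-3015 + 0*2440 = 386
  c_2 = -1*2629 + -2*-3015 + -1*2440 = 961
  c_3 = 1*2629 + 1*-3015 + 1*2440 = 2054
Writing each c_i in base p = 13:
  c_1 = 386 = 9·13^0 + 3·13^1 + 2·13^2
  c_2 = 961 = 12·13^0 + 8·13^1 + 5·13^2
  c_3 = 2054 = 0·13^0 + 2·13^1 + 12·13^2
λ_0 = (9, 12, 0)
λ_1 = (3, 8, 2)
λ_2 = (2, 5, 12)

((9, 12, 0), (3, 8, 2), (2, 5, 12))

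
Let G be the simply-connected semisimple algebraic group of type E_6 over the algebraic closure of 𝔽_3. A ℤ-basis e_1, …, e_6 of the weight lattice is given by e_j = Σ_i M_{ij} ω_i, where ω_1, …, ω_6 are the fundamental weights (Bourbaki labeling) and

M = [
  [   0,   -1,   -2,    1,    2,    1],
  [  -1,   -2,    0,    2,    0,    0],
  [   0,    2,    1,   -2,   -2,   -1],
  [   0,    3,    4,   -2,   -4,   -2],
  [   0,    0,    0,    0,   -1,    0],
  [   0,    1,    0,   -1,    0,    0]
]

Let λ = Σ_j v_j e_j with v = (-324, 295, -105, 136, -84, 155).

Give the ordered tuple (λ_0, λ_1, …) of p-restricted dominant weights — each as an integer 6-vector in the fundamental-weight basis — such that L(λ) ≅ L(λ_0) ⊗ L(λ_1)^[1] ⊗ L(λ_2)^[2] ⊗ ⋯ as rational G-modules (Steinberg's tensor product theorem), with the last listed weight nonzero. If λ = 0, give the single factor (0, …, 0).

ω-coordinates c = M·v, v = (-324, 295, -105, 136, -84, 155):
  c_1 = (0)·(-324) + (-1)·(295) + (-2)·(-105) + (1)·(136) + (2)·(-84) + (1)·(155) = 38
  c_2 = (-1)·(-324) + (-2)·(295) + (0)·(-105) + (2)·(136) + (0)·(-84) + (0)·(155) = 6
  c_3 = (0)·(-324) + (2)·(295) + (1)·(-105) + (-2)·(136) + (-2)·(-84) + (-1)·(155) = 226
  c_4 = (0)·(-324) + (3)·(295) + (4)·(-105) + (-2)·(136) + (-4)·(-84) + (-2)·(155) = 219
  c_5 = (0)·(-324) + (0)·(295) + (0)·(-105) + (0)·(136) + (-1)·(-84) + (0)·(155) = 84
  c_6 = (0)·(-324) + (1)·(295) + (0)·(-105) + (-1)·(136) + (0)·(-84) + (0)·(155) = 159
Base-3 expansion of each c_i:
  c_1 = 38 = 2·3^0 + 0·3^1 + 1·3^2 + 1·3^3
  c_2 = 6 = 0·3^0 + 2·3^1
  c_3 = 226 = 1·3^0 + 0·3^1 + 1·3^2 + 2·3^3 + 2·3^4
  c_4 = 219 = 0·3^0 + 1·3^1 + 0·3^2 + 2·3^3 + 2·3^4
  c_5 = 84 = 0·3^0 + 1·3^1 + 0·3^2 + 0·3^3 + 1·3^4
  c_6 = 159 = 0·3^0 + 2·3^1 + 2·3^2 + 2·3^3 + 1·3^4
Factor λ_0 = (2, 0, 1, 0, 0, 0)
Factor λ_1 = (0, 2, 0, 1, 1, 2)
Factor λ_2 = (1, 0, 1, 0, 0, 2)
Factor λ_3 = (1, 0, 2, 2, 0, 2)
Factor λ_4 = (0, 0, 2, 2, 1, 1)

((2, 0, 1, 0, 0, 0), (0, 2, 0, 1, 1, 2), (1, 0, 1, 0, 0, 2), (1, 0, 2, 2, 0, 2), (0, 0, 2, 2, 1, 1))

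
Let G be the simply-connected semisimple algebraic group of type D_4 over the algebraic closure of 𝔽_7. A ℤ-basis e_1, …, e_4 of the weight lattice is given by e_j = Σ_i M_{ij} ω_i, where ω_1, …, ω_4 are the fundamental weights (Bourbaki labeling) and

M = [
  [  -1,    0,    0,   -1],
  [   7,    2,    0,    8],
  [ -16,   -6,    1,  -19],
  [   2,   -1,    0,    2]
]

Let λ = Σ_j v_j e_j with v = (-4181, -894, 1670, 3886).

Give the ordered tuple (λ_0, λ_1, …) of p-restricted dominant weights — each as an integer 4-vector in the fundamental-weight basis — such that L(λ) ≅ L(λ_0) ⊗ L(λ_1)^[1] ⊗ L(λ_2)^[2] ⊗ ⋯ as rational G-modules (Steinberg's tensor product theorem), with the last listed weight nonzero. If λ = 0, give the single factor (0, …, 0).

((1, 5, 5, 3), (0, 4, 6, 1), (6, 0, 1, 6))

ω-coordinates c = M·v, v = (-4181, -894, 1670, 3886):
  c_1 = (-1)·(-4181) + (0)·(-894) + 0·1670 + (-1)·(3886) = 295
  c_2 = (7)·(-4181) + (2)·(-894) + 0·1670 + 8·3886 = 33
  c_3 = (-16)·(-4181) + (-6)·(-894) + 1·1670 + (-19)·(3886) = 96
  c_4 = (2)·(-4181) + (-1)·(-894) + 0·1670 + 2·3886 = 304
p = 7; digits c_i = Σ_j d_{ij}·7^j, 0 ≤ d_{ij} < 7:
  c_1 = 295 = 1·7^0 + 0·7^1 + 6·7^2
  c_2 = 33 = 5·7^0 + 4·7^1
  c_3 = 96 = 5·7^0 + 6·7^1 + 1·7^2
  c_4 = 304 = 3·7^0 + 1·7^1 + 6·7^2
Factor λ_0 = (1, 5, 5, 3)
Factor λ_1 = (0, 4, 6, 1)
Factor λ_2 = (6, 0, 1, 6)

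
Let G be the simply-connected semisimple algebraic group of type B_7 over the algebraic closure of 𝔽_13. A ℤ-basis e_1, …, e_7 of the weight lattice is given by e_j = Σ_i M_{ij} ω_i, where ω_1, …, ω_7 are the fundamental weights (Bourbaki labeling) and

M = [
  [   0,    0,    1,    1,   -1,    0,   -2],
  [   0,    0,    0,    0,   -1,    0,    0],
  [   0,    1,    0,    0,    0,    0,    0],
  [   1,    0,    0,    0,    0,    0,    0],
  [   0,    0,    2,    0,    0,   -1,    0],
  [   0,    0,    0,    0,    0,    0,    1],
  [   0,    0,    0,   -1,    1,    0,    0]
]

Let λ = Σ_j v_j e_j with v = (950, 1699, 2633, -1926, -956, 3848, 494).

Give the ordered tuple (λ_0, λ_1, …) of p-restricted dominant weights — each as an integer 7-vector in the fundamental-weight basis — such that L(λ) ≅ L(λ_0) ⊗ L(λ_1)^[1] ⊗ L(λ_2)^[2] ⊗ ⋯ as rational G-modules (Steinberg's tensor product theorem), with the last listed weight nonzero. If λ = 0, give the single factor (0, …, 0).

((12, 7, 9, 1, 1, 0, 8), (12, 8, 0, 8, 5, 12, 9), (3, 5, 10, 5, 8, 2, 5))

Converting to the ω-basis (c_i = row i of M dotted with v = (950, 1699, 2633, -1926, -956, 3848, 494)):
  c_1 = (0)·(950) + (0)·(1699) + (1)·(2633) + (1)·(-1926) + (-1)·(-956) + (0)·(3848) + (-2)·(494) = 675
  c_2 = (0)·(950) + (0)·(1699) + (0)·(2633) + (0)·(-1926) + (-1)·(-956) + (0)·(3848) + (0)·(494) = 956
  c_3 = (0)·(950) + (1)·(1699) + (0)·(2633) + (0)·(-1926) + (0)·(-956) + (0)·(3848) + (0)·(494) = 1699
  c_4 = (1)·(950) + (0)·(1699) + (0)·(2633) + (0)·(-1926) + (0)·(-956) + (0)·(3848) + (0)·(494) = 950
  c_5 = (0)·(950) + (0)·(1699) + (2)·(2633) + (0)·(-1926) + (0)·(-956) + (-1)·(3848) + (0)·(494) = 1418
  c_6 = (0)·(950) + (0)·(1699) + (0)·(2633) + (0)·(-1926) + (0)·(-956) + (0)·(3848) + (1)·(494) = 494
  c_7 = (0)·(950) + (0)·(1699) + (0)·(2633) + (-1)·(-1926) + (1)·(-956) + (0)·(3848) + (0)·(494) = 970
Expand coordinatewise in base 13:
  c_1 = 675 = 12·13^0 + 12·13^1 + 3·13^2
  c_2 = 956 = 7·13^0 + 8·13^1 + 5·13^2
  c_3 = 1699 = 9·13^0 + 0·13^1 + 10·13^2
  c_4 = 950 = 1·13^0 + 8·13^1 + 5·13^2
  c_5 = 1418 = 1·13^0 + 5·13^1 + 8·13^2
  c_6 = 494 = 0·13^0 + 12·13^1 + 2·13^2
  c_7 = 970 = 8·13^0 + 9·13^1 + 5·13^2
Factor λ_0 = (12, 7, 9, 1, 1, 0, 8)
Factor λ_1 = (12, 8, 0, 8, 5, 12, 9)
Factor λ_2 = (3, 5, 10, 5, 8, 2, 5)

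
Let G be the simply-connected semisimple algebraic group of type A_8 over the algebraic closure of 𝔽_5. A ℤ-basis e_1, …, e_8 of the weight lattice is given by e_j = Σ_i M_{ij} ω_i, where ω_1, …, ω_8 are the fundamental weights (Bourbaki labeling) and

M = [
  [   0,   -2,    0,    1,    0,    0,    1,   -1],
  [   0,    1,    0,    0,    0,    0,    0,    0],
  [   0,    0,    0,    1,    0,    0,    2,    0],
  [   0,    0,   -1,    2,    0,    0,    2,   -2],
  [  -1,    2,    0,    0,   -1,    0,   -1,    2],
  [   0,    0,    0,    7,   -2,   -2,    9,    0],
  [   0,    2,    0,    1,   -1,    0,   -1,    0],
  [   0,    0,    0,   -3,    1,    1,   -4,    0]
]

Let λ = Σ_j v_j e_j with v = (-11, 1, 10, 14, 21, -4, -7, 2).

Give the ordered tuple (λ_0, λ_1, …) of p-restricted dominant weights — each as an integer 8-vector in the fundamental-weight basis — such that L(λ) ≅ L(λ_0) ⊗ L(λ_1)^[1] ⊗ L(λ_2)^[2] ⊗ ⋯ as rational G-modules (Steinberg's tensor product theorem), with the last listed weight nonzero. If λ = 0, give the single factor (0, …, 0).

((3, 1, 0, 0, 3, 1, 2, 3),)

Compute c_i = Σ_j M_{ij} v_j with v = (-11, 1, 10, 14, 21, -4, -7, 2):
  c_1 = 0*-11 + -2*1 + 0*10 + 1*14 + 0*21 + 0*-4 + 1*-7 + -1*2 = 3
  c_2 = 0*-11 + 1*1 + 0*10 + 0*14 + 0*21 + 0*-4 + 0*-7 + 0*2 = 1
  c_3 = 0*-11 + 0*1 + 0*10 + 1*14 + 0*21 + 0*-4 + 2*-7 + 0*2 = 0
  c_4 = 0*-11 + 0*1 + -1*10 + 2*14 + 0*21 + 0*-4 + 2*-7 + -2*2 = 0
  c_5 = -1*-11 + 2*1 + 0*10 + 0*14 + -1*21 + 0*-4 + -1*-7 + 2*2 = 3
  c_6 = 0*-11 + 0*1 + 0*10 + 7*14 + -2*21 + -2*-4 + 9*-7 + 0*2 = 1
  c_7 = 0*-11 + 2*1 + 0*10 + 1*14 + -1*21 + 0*-4 + -1*-7 + 0*2 = 2
  c_8 = 0*-11 + 0*1 + 0*10 + -3*14 + 1*21 + 1*-4 + -4*-7 + 0*2 = 3
Expand coordinatewise in base 5:
  c_1 = 3 = 3·5^0
  c_2 = 1 = 1·5^0
  c_3 = 0
  c_4 = 0
  c_5 = 3 = 3·5^0
  c_6 = 1 = 1·5^0
  c_7 = 2 = 2·5^0
  c_8 = 3 = 3·5^0
Factor λ_0 = (3, 1, 0, 0, 3, 1, 2, 3)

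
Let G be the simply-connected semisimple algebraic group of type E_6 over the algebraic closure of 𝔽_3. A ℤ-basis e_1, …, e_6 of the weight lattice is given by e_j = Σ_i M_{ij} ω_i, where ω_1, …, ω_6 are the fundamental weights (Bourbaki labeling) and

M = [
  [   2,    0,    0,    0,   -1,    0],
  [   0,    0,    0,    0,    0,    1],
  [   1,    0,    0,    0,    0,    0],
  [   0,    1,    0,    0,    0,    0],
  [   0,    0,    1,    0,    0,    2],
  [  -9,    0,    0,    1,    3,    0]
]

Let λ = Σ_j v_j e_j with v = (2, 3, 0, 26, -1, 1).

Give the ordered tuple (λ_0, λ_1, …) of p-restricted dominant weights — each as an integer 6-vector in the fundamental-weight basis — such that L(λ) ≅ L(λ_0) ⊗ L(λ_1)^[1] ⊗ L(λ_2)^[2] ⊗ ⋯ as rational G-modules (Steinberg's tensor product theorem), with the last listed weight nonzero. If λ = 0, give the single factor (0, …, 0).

((2, 1, 2, 0, 2, 2), (1, 0, 0, 1, 0, 1))

ω-coordinates c = M·v, v = (2, 3, 0, 26, -1, 1):
  c_1 = (2)·(2) + (0)·(3) + (0)·(0) + (0)·(26) + (-1)·(-1) + (0)·(1) = 5
  c_2 = (0)·(2) + (0)·(3) + (0)·(0) + (0)·(26) + (0)·(-1) + (1)·(1) = 1
  c_3 = (1)·(2) + (0)·(3) + (0)·(0) + (0)·(26) + (0)·(-1) + (0)·(1) = 2
  c_4 = (0)·(2) + (1)·(3) + (0)·(0) + (0)·(26) + (0)·(-1) + (0)·(1) = 3
  c_5 = (0)·(2) + (0)·(3) + (1)·(0) + (0)·(26) + (0)·(-1) + (2)·(1) = 2
  c_6 = (-9)·(2) + (0)·(3) + (0)·(0) + (1)·(26) + (3)·(-1) + (0)·(1) = 5
Expand coordinatewise in base 3:
  c_1 = 5 = 2·3^0 + 1·3^1
  c_2 = 1 = 1·3^0
  c_3 = 2 = 2·3^0
  c_4 = 3 = 0·3^0 + 1·3^1
  c_5 = 2 = 2·3^0
  c_6 = 5 = 2·3^0 + 1·3^1
Factor λ_0 = (2, 1, 2, 0, 2, 2)
Factor λ_1 = (1, 0, 0, 1, 0, 1)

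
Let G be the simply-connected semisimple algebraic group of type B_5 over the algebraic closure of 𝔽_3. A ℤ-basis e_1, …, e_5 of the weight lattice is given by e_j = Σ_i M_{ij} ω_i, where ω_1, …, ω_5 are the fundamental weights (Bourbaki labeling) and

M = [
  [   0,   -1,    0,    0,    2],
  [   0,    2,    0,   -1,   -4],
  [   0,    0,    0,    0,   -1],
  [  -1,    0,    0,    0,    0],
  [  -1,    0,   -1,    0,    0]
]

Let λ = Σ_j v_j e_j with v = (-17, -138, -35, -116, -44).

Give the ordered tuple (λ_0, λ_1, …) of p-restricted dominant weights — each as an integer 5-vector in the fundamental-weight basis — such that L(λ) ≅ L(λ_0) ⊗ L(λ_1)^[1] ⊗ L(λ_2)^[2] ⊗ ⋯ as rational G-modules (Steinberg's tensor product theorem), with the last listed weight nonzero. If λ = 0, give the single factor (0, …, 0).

((2, 1, 2, 2, 1), (1, 2, 2, 2, 2), (2, 1, 1, 1, 2), (1, 0, 1, 0, 1))

Change of basis e → ω: c = M·v where v = (-17, -138, -35, -116, -44):
  c_1 = 0*-17 + -1*-138 + 0*-35 + 0*-116 + 2*-44 = 50
  c_2 = 0*-17 + 2*-138 + 0*-35 + -1*-116 + -4*-44 = 16
  c_3 = 0*-17 + 0*-138 + 0*-35 + 0*-116 + -1*-44 = 44
  c_4 = -1*-17 + 0*-138 + 0*-35 + 0*-116 + 0*-44 = 17
  c_5 = -1*-17 + 0*-138 + -1*-35 + 0*-116 + 0*-44 = 52
Base-3 expansion of each c_i:
  c_1 = 50 = 2·3^0 + 1·3^1 + 2·3^2 + 1·3^3
  c_2 = 16 = 1·3^0 + 2·3^1 + 1·3^2
  c_3 = 44 = 2·3^0 + 2·3^1 + 1·3^2 + 1·3^3
  c_4 = 17 = 2·3^0 + 2·3^1 + 1·3^2
  c_5 = 52 = 1·3^0 + 2·3^1 + 2·3^2 + 1·3^3
Factor λ_0 = (2, 1, 2, 2, 1)
Factor λ_1 = (1, 2, 2, 2, 2)
Factor λ_2 = (2, 1, 1, 1, 2)
Factor λ_3 = (1, 0, 1, 0, 1)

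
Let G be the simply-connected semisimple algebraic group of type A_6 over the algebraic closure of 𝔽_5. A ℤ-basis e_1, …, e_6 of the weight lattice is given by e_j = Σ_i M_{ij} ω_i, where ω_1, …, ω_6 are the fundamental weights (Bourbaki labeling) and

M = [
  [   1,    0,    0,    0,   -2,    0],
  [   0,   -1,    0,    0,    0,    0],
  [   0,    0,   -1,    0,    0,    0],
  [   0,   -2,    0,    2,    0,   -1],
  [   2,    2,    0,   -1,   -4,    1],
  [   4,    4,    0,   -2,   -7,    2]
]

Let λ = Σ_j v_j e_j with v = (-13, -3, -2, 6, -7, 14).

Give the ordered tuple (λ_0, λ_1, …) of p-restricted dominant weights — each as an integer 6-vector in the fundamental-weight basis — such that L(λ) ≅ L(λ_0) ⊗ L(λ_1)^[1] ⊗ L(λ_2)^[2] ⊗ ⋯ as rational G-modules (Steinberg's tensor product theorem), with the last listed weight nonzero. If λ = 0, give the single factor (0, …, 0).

Converting to the ω-basis (c_i = row i of M dotted with v = (-13, -3, -2, 6, -7, 14)):
  c_1 = (1)·(-13) + (0)·(-3) + (0)·(-2) + (0)·(6) + (-2)·(-7) + (0)·(14) = 1
  c_2 = (0)·(-13) + (-1)·(-3) + (0)·(-2) + (0)·(6) + (0)·(-7) + (0)·(14) = 3
  c_3 = (0)·(-13) + (0)·(-3) + (-1)·(-2) + (0)·(6) + (0)·(-7) + (0)·(14) = 2
  c_4 = (0)·(-13) + (-2)·(-3) + (0)·(-2) + (2)·(6) + (0)·(-7) + (-1)·(14) = 4
  c_5 = (2)·(-13) + (2)·(-3) + (0)·(-2) + (-1)·(6) + (-4)·(-7) + (1)·(14) = 4
  c_6 = (4)·(-13) + (4)·(-3) + (0)·(-2) + (-2)·(6) + (-7)·(-7) + (2)·(14) = 1
Writing each c_i in base p = 5:
  c_1 = 1 = 1·5^0
  c_2 = 3 = 3·5^0
  c_3 = 2 = 2·5^0
  c_4 = 4 = 4·5^0
  c_5 = 4 = 4·5^0
  c_6 = 1 = 1·5^0
p-restricted factor λ_0 = (1, 3, 2, 4, 4, 1)

((1, 3, 2, 4, 4, 1),)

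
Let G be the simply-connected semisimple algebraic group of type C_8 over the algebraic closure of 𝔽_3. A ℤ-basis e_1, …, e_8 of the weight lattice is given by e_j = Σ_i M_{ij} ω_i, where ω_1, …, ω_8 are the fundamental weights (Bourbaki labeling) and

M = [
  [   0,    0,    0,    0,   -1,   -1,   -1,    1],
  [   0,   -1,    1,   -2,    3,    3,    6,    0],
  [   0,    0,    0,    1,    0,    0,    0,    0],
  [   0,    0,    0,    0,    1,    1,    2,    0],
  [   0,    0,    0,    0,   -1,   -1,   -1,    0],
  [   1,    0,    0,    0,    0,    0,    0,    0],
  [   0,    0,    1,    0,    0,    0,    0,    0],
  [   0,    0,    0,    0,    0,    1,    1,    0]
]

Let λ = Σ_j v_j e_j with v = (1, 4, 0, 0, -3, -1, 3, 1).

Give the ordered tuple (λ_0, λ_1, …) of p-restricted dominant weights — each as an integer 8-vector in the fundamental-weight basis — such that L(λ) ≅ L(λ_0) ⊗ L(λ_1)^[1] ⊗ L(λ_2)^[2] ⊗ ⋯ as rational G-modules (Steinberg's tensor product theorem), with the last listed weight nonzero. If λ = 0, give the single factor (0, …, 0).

((2, 2, 0, 2, 1, 1, 0, 2),)

Converting to the ω-basis (c_i = row i of M dotted with v = (1, 4, 0, 0, -3, -1, 3, 1)):
  c_1 = 0·1 + 0·4 + 0·0 + 0·0 + (-1)·(-3) + (-1)·(-1) + (-1)·(3) + 1·1 = 2
  c_2 = 0·1 + (-1)·(4) + 1·0 + (-2)·(0) + (3)·(-3) + (3)·(-1) + 6·3 + 0·1 = 2
  c_3 = 0·1 + 0·4 + 0·0 + 1·0 + (0)·(-3) + (0)·(-1) + 0·3 + 0·1 = 0
  c_4 = 0·1 + 0·4 + 0·0 + 0·0 + (1)·(-3) + (1)·(-1) + 2·3 + 0·1 = 2
  c_5 = 0·1 + 0·4 + 0·0 + 0·0 + (-1)·(-3) + (-1)·(-1) + (-1)·(3) + 0·1 = 1
  c_6 = 1·1 + 0·4 + 0·0 + 0·0 + (0)·(-3) + (0)·(-1) + 0·3 + 0·1 = 1
  c_7 = 0·1 + 0·4 + 1·0 + 0·0 + (0)·(-3) + (0)·(-1) + 0·3 + 0·1 = 0
  c_8 = 0·1 + 0·4 + 0·0 + 0·0 + (0)·(-3) + (1)·(-1) + 1·3 + 0·1 = 2
Expand coordinatewise in base 3:
  c_1 = 2 = 2·3^0
  c_2 = 2 = 2·3^0
  c_3 = 0
  c_4 = 2 = 2·3^0
  c_5 = 1 = 1·3^0
  c_6 = 1 = 1·3^0
  c_7 = 0
  c_8 = 2 = 2·3^0
Factor λ_0 = (2, 2, 0, 2, 1, 1, 0, 2)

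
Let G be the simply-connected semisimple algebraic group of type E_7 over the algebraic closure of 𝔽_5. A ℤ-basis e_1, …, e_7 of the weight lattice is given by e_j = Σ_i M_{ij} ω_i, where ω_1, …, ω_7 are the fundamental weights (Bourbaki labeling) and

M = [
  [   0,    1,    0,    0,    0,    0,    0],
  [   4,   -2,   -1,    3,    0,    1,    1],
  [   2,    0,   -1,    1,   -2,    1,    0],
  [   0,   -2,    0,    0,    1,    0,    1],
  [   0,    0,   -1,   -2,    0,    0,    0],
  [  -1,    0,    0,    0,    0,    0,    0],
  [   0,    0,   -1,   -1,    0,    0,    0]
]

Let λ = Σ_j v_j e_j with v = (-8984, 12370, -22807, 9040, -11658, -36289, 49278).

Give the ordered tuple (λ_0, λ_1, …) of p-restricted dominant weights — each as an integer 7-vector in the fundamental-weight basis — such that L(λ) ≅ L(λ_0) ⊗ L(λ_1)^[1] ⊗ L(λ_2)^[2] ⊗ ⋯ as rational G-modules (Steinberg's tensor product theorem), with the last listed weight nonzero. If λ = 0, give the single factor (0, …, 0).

In the fundamental-weight basis, λ has coordinates c = M·v (v = (-8984, 12370, -22807, 9040, -11658, -36289, 49278)):
  c_1 = 0*-8984 + 1*12370 + 0*-22807 + 0*9040 + 0*-11658 + 0*-36289 + 0*49278 = 12370
  c_2 = 4*-8984 + -2*12370 + -1*-22807 + 3*9040 + 0*-11658 + 1*-36289 + 1*49278 = 2240
  c_3 = 2*-8984 + 0*12370 + -1*-22807 + 1*9040 + -2*-11658 + 1*-36289 + 0*49278 = 906
  c_4 = 0*-8984 + -2*12370 + 0*-22807 + 0*9040 + 1*-11658 + 0*-36289 + 1*49278 = 12880
  c_5 = 0*-8984 + 0*12370 + -1*-22807 + -2*9040 + 0*-11658 + 0*-36289 + 0*49278 = 4727
  c_6 = -1*-8984 + 0*12370 + 0*-22807 + 0*9040 + 0*-11658 + 0*-36289 + 0*49278 = 8984
  c_7 = 0*-8984 + 0*12370 + -1*-22807 + -1*9040 + 0*-11658 + 0*-36289 + 0*49278 = 13767
Expand coordinatewise in base 5:
  c_1 = 12370 = 0·5^0 + 4·5^1 + 4·5^2 + 3·5^3 + 4·5^4 + 3·5^5
  c_2 = 2240 = 0·5^0 + 3·5^1 + 4·5^2 + 2·5^3 + 3·5^4
  c_3 = 906 = 1·5^0 + 1·5^1 + 1·5^2 + 2·5^3 + 1·5^4
  c_4 = 12880 = 0·5^0 + 1·5^1 + 0·5^2 + 3·5^3 + 0·5^4 + 4·5^5
  c_5 = 4727 = 2·5^0 + 0·5^1 + 4·5^2 + 2·5^3 + 2·5^4 + 1·5^5
  c_6 = 8984 = 4·5^0 + 1·5^1 + 4·5^2 + 1·5^3 + 4·5^4 + 2·5^5
  c_7 = 13767 = 2·5^0 + 3·5^1 + 0·5^2 + 0·5^3 + 2·5^4 + 4·5^5
λ_0 = (0, 0, 1, 0, 2, 4, 2)
λ_1 = (4, 3, 1, 1, 0, 1, 3)
λ_2 = (4, 4, 1, 0, 4, 4, 0)
λ_3 = (3, 2, 2, 3, 2, 1, 0)
λ_4 = (4, 3, 1, 0, 2, 4, 2)
λ_5 = (3, 0, 0, 4, 1, 2, 4)

((0, 0, 1, 0, 2, 4, 2), (4, 3, 1, 1, 0, 1, 3), (4, 4, 1, 0, 4, 4, 0), (3, 2, 2, 3, 2, 1, 0), (4, 3, 1, 0, 2, 4, 2), (3, 0, 0, 4, 1, 2, 4))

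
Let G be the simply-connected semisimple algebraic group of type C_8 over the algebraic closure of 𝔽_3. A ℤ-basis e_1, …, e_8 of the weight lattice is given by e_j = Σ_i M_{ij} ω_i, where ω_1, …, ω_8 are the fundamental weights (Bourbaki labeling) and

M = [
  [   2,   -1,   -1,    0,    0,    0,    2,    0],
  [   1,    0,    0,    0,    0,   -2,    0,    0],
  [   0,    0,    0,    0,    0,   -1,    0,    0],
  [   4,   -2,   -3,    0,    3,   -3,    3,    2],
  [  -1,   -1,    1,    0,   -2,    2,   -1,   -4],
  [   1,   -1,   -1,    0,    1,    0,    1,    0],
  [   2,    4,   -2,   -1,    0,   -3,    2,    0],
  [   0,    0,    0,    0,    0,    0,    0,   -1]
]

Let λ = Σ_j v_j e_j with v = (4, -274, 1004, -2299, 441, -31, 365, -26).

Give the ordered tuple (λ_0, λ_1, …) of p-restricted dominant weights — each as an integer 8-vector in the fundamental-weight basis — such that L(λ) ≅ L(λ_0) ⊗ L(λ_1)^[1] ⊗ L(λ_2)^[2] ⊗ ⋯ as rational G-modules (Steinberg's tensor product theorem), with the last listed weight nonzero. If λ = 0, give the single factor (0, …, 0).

Converting to the ω-basis (c_i = row i of M dotted with v = (4, -274, 1004, -2299, 441, -31, 365, -26)):
  c_1 = 2·4 + (-1)·(-274) + (-1)·(1004) + (0)·(-2299) + 0·441 + (0)·(-31) + 2·365 + (0)·(-26) = 8
  c_2 = 1·4 + (0)·(-274) + 0·1004 + (0)·(-2299) + 0·441 + (-2)·(-31) + 0·365 + (0)·(-26) = 66
  c_3 = 0·4 + (0)·(-274) + 0·1004 + (0)·(-2299) + 0·441 + (-1)·(-31) + 0·365 + (0)·(-26) = 31
  c_4 = 4·4 + (-2)·(-274) + (-3)·(1004) + (0)·(-2299) + 3·441 + (-3)·(-31) + 3·365 + (2)·(-26) = 11
  c_5 = (-1)·(4) + (-1)·(-274) + 1·1004 + (0)·(-2299) + (-2)·(441) + (2)·(-31) + (-1)·(365) + (-4)·(-26) = 69
  c_6 = 1·4 + (-1)·(-274) + (-1)·(1004) + (0)·(-2299) + 1·441 + (0)·(-31) + 1·365 + (0)·(-26) = 80
  c_7 = 2·4 + (4)·(-274) + (-2)·(1004) + (-1)·(-2299) + 0·441 + (-3)·(-31) + 2·365 + (0)·(-26) = 26
  c_8 = 0·4 + (0)·(-274) + 0·1004 + (0)·(-2299) + 0·441 + (0)·(-31) + 0·365 + (-1)·(-26) = 26
Expand coordinatewise in base 3:
  c_1 = 8 = 2·3^0 + 2·3^1
  c_2 = 66 = 0·3^0 + 1·3^1 + 1·3^2 + 2·3^3
  c_3 = 31 = 1·3^0 + 1·3^1 + 0·3^2 + 1·3^3
  c_4 = 11 = 2·3^0 + 0·3^1 + 1·3^2
  c_5 = 69 = 0·3^0 + 2·3^1 + 1·3^2 + 2·3^3
  c_6 = 80 = 2·3^0 + 2·3^1 + 2·3^2 + 2·3^3
  c_7 = 26 = 2·3^0 + 2·3^1 + 2·3^2
  c_8 = 26 = 2·3^0 + 2·3^1 + 2·3^2
Factor λ_0 = (2, 0, 1, 2, 0, 2, 2, 2)
Factor λ_1 = (2, 1, 1, 0, 2, 2, 2, 2)
Factor λ_2 = (0, 1, 0, 1, 1, 2, 2, 2)
Factor λ_3 = (0, 2, 1, 0, 2, 2, 0, 0)

((2, 0, 1, 2, 0, 2, 2, 2), (2, 1, 1, 0, 2, 2, 2, 2), (0, 1, 0, 1, 1, 2, 2, 2), (0, 2, 1, 0, 2, 2, 0, 0))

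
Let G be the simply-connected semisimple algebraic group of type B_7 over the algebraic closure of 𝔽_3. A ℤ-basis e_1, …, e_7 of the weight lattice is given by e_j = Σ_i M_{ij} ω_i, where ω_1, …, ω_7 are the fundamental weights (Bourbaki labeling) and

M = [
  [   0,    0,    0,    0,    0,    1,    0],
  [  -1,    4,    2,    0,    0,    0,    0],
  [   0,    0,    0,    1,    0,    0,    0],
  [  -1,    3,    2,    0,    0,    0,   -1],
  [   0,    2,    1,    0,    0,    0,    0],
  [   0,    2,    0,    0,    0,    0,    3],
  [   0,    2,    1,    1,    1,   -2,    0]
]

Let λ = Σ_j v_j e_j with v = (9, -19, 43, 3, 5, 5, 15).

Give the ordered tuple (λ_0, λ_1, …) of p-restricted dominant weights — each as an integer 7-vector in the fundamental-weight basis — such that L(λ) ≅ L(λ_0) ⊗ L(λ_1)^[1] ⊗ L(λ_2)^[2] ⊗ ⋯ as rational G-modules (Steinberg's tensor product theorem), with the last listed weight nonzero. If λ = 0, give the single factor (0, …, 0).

((2, 1, 0, 2, 2, 1, 0), (1, 0, 1, 1, 1, 2, 1))

In the fundamental-weight basis, λ has coordinates c = M·v (v = (9, -19, 43, 3, 5, 5, 15)):
  c_1 = 0·9 + (0)·(-19) + 0·43 + 0·3 + 0·5 + 1·5 + 0·15 = 5
  c_2 = (-1)·(9) + (4)·(-19) + 2·43 + 0·3 + 0·5 + 0·5 + 0·15 = 1
  c_3 = 0·9 + (0)·(-19) + 0·43 + 1·3 + 0·5 + 0·5 + 0·15 = 3
  c_4 = (-1)·(9) + (3)·(-19) + 2·43 + 0·3 + 0·5 + 0·5 + (-1)·(15) = 5
  c_5 = 0·9 + (2)·(-19) + 1·43 + 0·3 + 0·5 + 0·5 + 0·15 = 5
  c_6 = 0·9 + (2)·(-19) + 0·43 + 0·3 + 0·5 + 0·5 + 3·15 = 7
  c_7 = 0·9 + (2)·(-19) + 1·43 + 1·3 + 1·5 + (-2)·(5) + 0·15 = 3
Expand coordinatewise in base 3:
  c_1 = 5 = 2·3^0 + 1·3^1
  c_2 = 1 = 1·3^0
  c_3 = 3 = 0·3^0 + 1·3^1
  c_4 = 5 = 2·3^0 + 1·3^1
  c_5 = 5 = 2·3^0 + 1·3^1
  c_6 = 7 = 1·3^0 + 2·3^1
  c_7 = 3 = 0·3^0 + 1·3^1
p-restricted factor λ_0 = (2, 1, 0, 2, 2, 1, 0)
p-restricted factor λ_1 = (1, 0, 1, 1, 1, 2, 1)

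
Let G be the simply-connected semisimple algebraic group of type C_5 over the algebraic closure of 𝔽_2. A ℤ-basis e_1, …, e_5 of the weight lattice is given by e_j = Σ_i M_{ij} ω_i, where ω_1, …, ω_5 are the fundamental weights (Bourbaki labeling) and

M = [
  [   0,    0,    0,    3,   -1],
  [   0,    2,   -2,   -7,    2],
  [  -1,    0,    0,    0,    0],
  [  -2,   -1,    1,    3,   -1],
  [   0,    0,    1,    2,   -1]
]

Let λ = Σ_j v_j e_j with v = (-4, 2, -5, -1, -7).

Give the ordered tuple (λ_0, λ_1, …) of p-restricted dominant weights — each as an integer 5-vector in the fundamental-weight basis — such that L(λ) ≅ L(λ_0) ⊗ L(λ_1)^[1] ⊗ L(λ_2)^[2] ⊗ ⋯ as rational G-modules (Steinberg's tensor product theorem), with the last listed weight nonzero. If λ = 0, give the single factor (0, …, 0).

Converting to the ω-basis (c_i = row i of M dotted with v = (-4, 2, -5, -1, -7)):
  c_1 = (0)·(-4) + 0·2 + (0)·(-5) + (3)·(-1) + (-1)·(-7) = 4
  c_2 = (0)·(-4) + 2·2 + (-2)·(-5) + (-7)·(-1) + (2)·(-7) = 7
  c_3 = (-1)·(-4) + 0·2 + (0)·(-5) + (0)·(-1) + (0)·(-7) = 4
  c_4 = (-2)·(-4) + (-1)·(2) + (1)·(-5) + (3)·(-1) + (-1)·(-7) = 5
  c_5 = (0)·(-4) + 0·2 + (1)·(-5) + (2)·(-1) + (-1)·(-7) = 0
Base-2 expansion of each c_i:
  c_1 = 4 = 0·2^0 + 0·2^1 + 1·2^2
  c_2 = 7 = 1·2^0 + 1·2^1 + 1·2^2
  c_3 = 4 = 0·2^0 + 0·2^1 + 1·2^2
  c_4 = 5 = 1·2^0 + 0·2^1 + 1·2^2
  c_5 = 0
Factor λ_0 = (0, 1, 0, 1, 0)
Factor λ_1 = (0, 1, 0, 0, 0)
Factor λ_2 = (1, 1, 1, 1, 0)

((0, 1, 0, 1, 0), (0, 1, 0, 0, 0), (1, 1, 1, 1, 0))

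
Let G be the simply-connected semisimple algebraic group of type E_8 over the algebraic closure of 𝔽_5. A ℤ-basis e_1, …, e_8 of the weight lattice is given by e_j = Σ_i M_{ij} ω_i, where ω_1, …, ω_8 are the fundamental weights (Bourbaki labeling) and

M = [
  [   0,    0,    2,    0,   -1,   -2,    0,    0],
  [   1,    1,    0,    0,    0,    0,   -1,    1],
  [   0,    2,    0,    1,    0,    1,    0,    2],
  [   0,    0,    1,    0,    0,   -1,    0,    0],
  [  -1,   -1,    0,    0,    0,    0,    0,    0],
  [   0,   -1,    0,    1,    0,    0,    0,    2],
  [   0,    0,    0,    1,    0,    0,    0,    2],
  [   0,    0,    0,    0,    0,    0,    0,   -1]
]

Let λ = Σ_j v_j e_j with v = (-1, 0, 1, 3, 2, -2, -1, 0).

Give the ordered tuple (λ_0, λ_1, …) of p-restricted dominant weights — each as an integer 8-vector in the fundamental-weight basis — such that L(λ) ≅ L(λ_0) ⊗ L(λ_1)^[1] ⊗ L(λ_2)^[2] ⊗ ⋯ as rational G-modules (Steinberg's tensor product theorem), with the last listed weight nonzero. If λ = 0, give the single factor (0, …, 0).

((4, 0, 1, 3, 1, 3, 3, 0),)

Change of basis e → ω: c = M·v where v = (-1, 0, 1, 3, 2, -2, -1, 0):
  c_1 = 0*-1 + 0*0 + 2*1 + 0*3 + -1*2 + -2*-2 + 0*-1 + 0*0 = 4
  c_2 = 1*-1 + 1*0 + 0*1 + 0*3 + 0*2 + 0*-2 + -1*-1 + 1*0 = 0
  c_3 = 0*-1 + 2*0 + 0*1 + 1*3 + 0*2 + 1*-2 + 0*-1 + 2*0 = 1
  c_4 = 0*-1 + 0*0 + 1*1 + 0*3 + 0*2 + -1*-2 + 0*-1 + 0*0 = 3
  c_5 = -1*-1 + -1*0 + 0*1 + 0*3 + 0*2 + 0*-2 + 0*-1 + 0*0 = 1
  c_6 = 0*-1 + -1*0 + 0*1 + 1*3 + 0*2 + 0*-2 + 0*-1 + 2*0 = 3
  c_7 = 0*-1 + 0*0 + 0*1 + 1*3 + 0*2 + 0*-2 + 0*-1 + 2*0 = 3
  c_8 = 0*-1 + 0*0 + 0*1 + 0*3 + 0*2 + 0*-2 + 0*-1 + -1*0 = 0
Writing each c_i in base p = 5:
  c_1 = 4 = 4·5^0
  c_2 = 0
  c_3 = 1 = 1·5^0
  c_4 = 3 = 3·5^0
  c_5 = 1 = 1·5^0
  c_6 = 3 = 3·5^0
  c_7 = 3 = 3·5^0
  c_8 = 0
λ_0 = (4, 0, 1, 3, 1, 3, 3, 0)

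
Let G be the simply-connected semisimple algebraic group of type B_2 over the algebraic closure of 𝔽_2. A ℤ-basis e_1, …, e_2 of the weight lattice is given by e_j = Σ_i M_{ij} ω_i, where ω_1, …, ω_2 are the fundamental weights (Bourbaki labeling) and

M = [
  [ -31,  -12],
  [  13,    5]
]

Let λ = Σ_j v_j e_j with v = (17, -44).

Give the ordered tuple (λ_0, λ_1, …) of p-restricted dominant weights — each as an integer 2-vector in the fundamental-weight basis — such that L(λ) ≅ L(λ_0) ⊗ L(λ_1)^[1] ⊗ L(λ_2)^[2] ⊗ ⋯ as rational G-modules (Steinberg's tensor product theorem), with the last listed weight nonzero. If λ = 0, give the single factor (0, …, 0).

ω-coordinates c = M·v, v = (17, -44):
  c_1 = (-31)·(17) + (-12)·(-44) = 1
  c_2 = (13)·(17) + (5)·(-44) = 1
Base-2 expansion of each c_i:
  c_1 = 1 = 1·2^0
  c_2 = 1 = 1·2^0
Factor λ_0 = (1, 1)

((1, 1),)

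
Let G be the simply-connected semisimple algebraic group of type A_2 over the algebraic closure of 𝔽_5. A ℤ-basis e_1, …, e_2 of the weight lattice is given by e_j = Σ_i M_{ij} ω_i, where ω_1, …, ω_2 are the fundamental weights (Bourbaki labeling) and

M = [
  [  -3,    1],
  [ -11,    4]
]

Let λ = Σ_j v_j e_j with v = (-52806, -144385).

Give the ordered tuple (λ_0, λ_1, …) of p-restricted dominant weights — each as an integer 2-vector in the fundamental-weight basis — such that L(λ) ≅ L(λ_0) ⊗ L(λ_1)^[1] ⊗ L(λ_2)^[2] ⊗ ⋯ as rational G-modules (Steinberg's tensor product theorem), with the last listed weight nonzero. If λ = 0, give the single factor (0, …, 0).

((3, 1), (1, 0), (1, 3), (2, 1), (2, 0), (4, 1))

In the fundamental-weight basis, λ has coordinates c = M·v (v = (-52806, -144385)):
  c_1 = -3*-52806 + 1*-144385 = 14033
  c_2 = -11*-52806 + 4*-144385 = 3326
Writing each c_i in base p = 5:
  c_1 = 14033 = 3·5^0 + 1·5^1 + 1·5^2 + 2·5^3 + 2·5^4 + 4·5^5
  c_2 = 3326 = 1·5^0 + 0·5^1 + 3·5^2 + 1·5^3 + 0·5^4 + 1·5^5
p-restricted factor λ_0 = (3, 1)
p-restricted factor λ_1 = (1, 0)
p-restricted factor λ_2 = (1, 3)
p-restricted factor λ_3 = (2, 1)
p-restricted factor λ_4 = (2, 0)
p-restricted factor λ_5 = (4, 1)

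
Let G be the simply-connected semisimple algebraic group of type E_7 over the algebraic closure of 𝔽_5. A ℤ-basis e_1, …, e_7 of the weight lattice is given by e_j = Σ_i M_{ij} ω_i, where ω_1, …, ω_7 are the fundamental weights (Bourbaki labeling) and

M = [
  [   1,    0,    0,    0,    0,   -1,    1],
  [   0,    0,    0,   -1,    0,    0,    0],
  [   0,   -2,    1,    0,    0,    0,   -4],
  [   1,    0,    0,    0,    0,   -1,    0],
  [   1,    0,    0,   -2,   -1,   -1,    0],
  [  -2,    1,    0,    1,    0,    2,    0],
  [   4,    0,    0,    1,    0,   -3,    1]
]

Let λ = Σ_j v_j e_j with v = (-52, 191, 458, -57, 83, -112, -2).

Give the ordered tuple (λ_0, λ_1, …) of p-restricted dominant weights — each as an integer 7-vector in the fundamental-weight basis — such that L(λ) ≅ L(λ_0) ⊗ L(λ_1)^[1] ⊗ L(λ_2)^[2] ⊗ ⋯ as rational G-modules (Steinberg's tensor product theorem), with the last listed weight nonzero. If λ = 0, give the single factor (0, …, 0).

((3, 2, 4, 0, 1, 4, 4), (1, 1, 1, 2, 3, 2, 3), (2, 2, 3, 2, 3, 0, 2))

Change of basis e → ω: c = M·v where v = (-52, 191, 458, -57, 83, -112, -2):
  c_1 = (1)·(-52) + (0)·(191) + (0)·(458) + (0)·(-57) + (0)·(83) + (-1)·(-112) + (1)·(-2) = 58
  c_2 = (0)·(-52) + (0)·(191) + (0)·(458) + (-1)·(-57) + (0)·(83) + (0)·(-112) + (0)·(-2) = 57
  c_3 = (0)·(-52) + (-2)·(191) + (1)·(458) + (0)·(-57) + (0)·(83) + (0)·(-112) + (-4)·(-2) = 84
  c_4 = (1)·(-52) + (0)·(191) + (0)·(458) + (0)·(-57) + (0)·(83) + (-1)·(-112) + (0)·(-2) = 60
  c_5 = (1)·(-52) + (0)·(191) + (0)·(458) + (-2)·(-57) + (-1)·(83) + (-1)·(-112) + (0)·(-2) = 91
  c_6 = (-2)·(-52) + (1)·(191) + (0)·(458) + (1)·(-57) + (0)·(83) + (2)·(-112) + (0)·(-2) = 14
  c_7 = (4)·(-52) + (0)·(191) + (0)·(458) + (1)·(-57) + (0)·(83) + (-3)·(-112) + (1)·(-2) = 69
Expand coordinatewise in base 5:
  c_1 = 58 = 3·5^0 + 1·5^1 + 2·5^2
  c_2 = 57 = 2·5^0 + 1·5^1 + 2·5^2
  c_3 = 84 = 4·5^0 + 1·5^1 + 3·5^2
  c_4 = 60 = 0·5^0 + 2·5^1 + 2·5^2
  c_5 = 91 = 1·5^0 + 3·5^1 + 3·5^2
  c_6 = 14 = 4·5^0 + 2·5^1
  c_7 = 69 = 4·5^0 + 3·5^1 + 2·5^2
Factor λ_0 = (3, 2, 4, 0, 1, 4, 4)
Factor λ_1 = (1, 1, 1, 2, 3, 2, 3)
Factor λ_2 = (2, 2, 3, 2, 3, 0, 2)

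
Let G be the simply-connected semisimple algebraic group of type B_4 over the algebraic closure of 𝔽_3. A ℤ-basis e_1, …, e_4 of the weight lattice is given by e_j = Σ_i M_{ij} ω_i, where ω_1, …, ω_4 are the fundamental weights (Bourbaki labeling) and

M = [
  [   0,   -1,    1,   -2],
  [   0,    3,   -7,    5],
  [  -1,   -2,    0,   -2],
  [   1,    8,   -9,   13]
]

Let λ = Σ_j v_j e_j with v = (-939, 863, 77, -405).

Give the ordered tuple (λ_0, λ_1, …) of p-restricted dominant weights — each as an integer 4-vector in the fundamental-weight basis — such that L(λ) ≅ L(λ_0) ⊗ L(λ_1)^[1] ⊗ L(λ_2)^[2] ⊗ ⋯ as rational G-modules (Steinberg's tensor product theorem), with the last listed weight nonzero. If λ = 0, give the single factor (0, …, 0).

((0, 1, 2, 1), (2, 2, 1, 2), (2, 2, 2, 0))

Change of basis e → ω: c = M·v where v = (-939, 863, 77, -405):
  c_1 = 0*-939 + -1*863 + 1*77 + -2*-405 = 24
  c_2 = 0*-939 + 3*863 + -7*77 + 5*-405 = 25
  c_3 = -1*-939 + -2*863 + 0*77 + -2*-405 = 23
  c_4 = 1*-939 + 8*863 + -9*77 + 13*-405 = 7
p = 3; digits c_i = Σ_j d_{ij}·3^j, 0 ≤ d_{ij} < 3:
  c_1 = 24 = 0·3^0 + 2·3^1 + 2·3^2
  c_2 = 25 = 1·3^0 + 2·3^1 + 2·3^2
  c_3 = 23 = 2·3^0 + 1·3^1 + 2·3^2
  c_4 = 7 = 1·3^0 + 2·3^1
λ_0 = (0, 1, 2, 1)
λ_1 = (2, 2, 1, 2)
λ_2 = (2, 2, 2, 0)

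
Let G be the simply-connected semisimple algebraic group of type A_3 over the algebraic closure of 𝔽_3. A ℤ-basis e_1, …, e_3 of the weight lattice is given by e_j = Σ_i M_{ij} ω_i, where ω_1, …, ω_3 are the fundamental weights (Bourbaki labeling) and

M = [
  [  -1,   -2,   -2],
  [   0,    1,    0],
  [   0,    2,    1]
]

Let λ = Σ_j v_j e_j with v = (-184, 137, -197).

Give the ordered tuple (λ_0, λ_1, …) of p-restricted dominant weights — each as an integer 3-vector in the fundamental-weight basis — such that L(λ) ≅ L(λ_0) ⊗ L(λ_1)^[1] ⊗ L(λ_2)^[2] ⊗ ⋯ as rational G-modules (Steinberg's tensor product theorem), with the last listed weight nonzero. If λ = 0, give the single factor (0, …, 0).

((1, 2, 2), (2, 0, 1), (0, 0, 2), (2, 2, 2), (0, 1, 0), (1, 0, 0))

ω-coordinates c = M·v, v = (-184, 137, -197):
  c_1 = (-1)·(-184) + (-2)·(137) + (-2)·(-197) = 304
  c_2 = (0)·(-184) + 1·137 + (0)·(-197) = 137
  c_3 = (0)·(-184) + 2·137 + (1)·(-197) = 77
Writing each c_i in base p = 3:
  c_1 = 304 = 1·3^0 + 2·3^1 + 0·3^2 + 2·3^3 + 0·3^4 + 1·3^5
  c_2 = 137 = 2·3^0 + 0·3^1 + 0·3^2 + 2·3^3 + 1·3^4
  c_3 = 77 = 2·3^0 + 1·3^1 + 2·3^2 + 2·3^3
p-restricted factor λ_0 = (1, 2, 2)
p-restricted factor λ_1 = (2, 0, 1)
p-restricted factor λ_2 = (0, 0, 2)
p-restricted factor λ_3 = (2, 2, 2)
p-restricted factor λ_4 = (0, 1, 0)
p-restricted factor λ_5 = (1, 0, 0)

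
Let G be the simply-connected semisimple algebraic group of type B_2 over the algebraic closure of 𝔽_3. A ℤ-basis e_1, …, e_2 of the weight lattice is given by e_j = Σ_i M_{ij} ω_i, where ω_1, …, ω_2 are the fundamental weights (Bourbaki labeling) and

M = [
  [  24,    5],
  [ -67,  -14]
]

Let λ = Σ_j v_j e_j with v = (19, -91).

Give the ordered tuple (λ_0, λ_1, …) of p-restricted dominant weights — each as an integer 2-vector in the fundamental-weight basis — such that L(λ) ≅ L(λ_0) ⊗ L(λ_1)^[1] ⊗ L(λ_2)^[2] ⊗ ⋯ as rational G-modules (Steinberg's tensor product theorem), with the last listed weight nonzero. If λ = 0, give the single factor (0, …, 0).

Compute c_i = Σ_j M_{ij} v_j with v = (19, -91):
  c_1 = (24)·(19) + (5)·(-91) = 1
  c_2 = (-67)·(19) + (-14)·(-91) = 1
Writing each c_i in base p = 3:
  c_1 = 1 = 1·3^0
  c_2 = 1 = 1·3^0
p-restricted factor λ_0 = (1, 1)

((1, 1),)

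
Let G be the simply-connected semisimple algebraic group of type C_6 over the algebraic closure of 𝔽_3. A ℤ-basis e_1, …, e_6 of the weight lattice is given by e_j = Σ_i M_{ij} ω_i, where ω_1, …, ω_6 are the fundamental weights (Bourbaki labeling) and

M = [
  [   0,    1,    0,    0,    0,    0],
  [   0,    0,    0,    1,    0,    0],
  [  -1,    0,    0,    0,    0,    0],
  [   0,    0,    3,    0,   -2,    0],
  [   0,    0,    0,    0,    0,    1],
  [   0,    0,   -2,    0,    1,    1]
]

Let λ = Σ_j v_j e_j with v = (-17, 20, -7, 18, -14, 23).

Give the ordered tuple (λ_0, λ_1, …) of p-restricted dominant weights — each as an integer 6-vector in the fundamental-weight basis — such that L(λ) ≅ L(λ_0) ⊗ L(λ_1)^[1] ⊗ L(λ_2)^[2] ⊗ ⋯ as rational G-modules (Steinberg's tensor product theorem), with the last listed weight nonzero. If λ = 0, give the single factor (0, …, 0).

((2, 0, 2, 1, 2, 2), (0, 0, 2, 2, 1, 1), (2, 2, 1, 0, 2, 2))

Compute c_i = Σ_j M_{ij} v_j with v = (-17, 20, -7, 18, -14, 23):
  c_1 = (0)·(-17) + 1·20 + (0)·(-7) + 0·18 + (0)·(-14) + 0·23 = 20
  c_2 = (0)·(-17) + 0·20 + (0)·(-7) + 1·18 + (0)·(-14) + 0·23 = 18
  c_3 = (-1)·(-17) + 0·20 + (0)·(-7) + 0·18 + (0)·(-14) + 0·23 = 17
  c_4 = (0)·(-17) + 0·20 + (3)·(-7) + 0·18 + (-2)·(-14) + 0·23 = 7
  c_5 = (0)·(-17) + 0·20 + (0)·(-7) + 0·18 + (0)·(-14) + 1·23 = 23
  c_6 = (0)·(-17) + 0·20 + (-2)·(-7) + 0·18 + (1)·(-14) + 1·23 = 23
p = 3; digits c_i = Σ_j d_{ij}·3^j, 0 ≤ d_{ij} < 3:
  c_1 = 20 = 2·3^0 + 0·3^1 + 2·3^2
  c_2 = 18 = 0·3^0 + 0·3^1 + 2·3^2
  c_3 = 17 = 2·3^0 + 2·3^1 + 1·3^2
  c_4 = 7 = 1·3^0 + 2·3^1
  c_5 = 23 = 2·3^0 + 1·3^1 + 2·3^2
  c_6 = 23 = 2·3^0 + 1·3^1 + 2·3^2
p-restricted factor λ_0 = (2, 0, 2, 1, 2, 2)
p-restricted factor λ_1 = (0, 0, 2, 2, 1, 1)
p-restricted factor λ_2 = (2, 2, 1, 0, 2, 2)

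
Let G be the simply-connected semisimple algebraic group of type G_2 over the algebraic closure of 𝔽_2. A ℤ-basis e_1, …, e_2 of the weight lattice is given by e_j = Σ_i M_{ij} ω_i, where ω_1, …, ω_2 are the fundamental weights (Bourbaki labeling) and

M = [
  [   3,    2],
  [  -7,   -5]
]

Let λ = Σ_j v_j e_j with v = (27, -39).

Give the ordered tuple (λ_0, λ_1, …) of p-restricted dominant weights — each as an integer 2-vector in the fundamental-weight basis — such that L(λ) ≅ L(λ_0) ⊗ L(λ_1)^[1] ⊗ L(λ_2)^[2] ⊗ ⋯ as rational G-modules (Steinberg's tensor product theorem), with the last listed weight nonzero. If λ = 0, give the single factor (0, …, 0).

ω-coordinates c = M·v, v = (27, -39):
  c_1 = 3*27 + 2*-39 = 3
  c_2 = -7*27 + -5*-39 = 6
Base-2 expansion of each c_i:
  c_1 = 3 = 1·2^0 + 1·2^1
  c_2 = 6 = 0·2^0 + 1·2^1 + 1·2^2
p-restricted factor λ_0 = (1, 0)
p-restricted factor λ_1 = (1, 1)
p-restricted factor λ_2 = (0, 1)

((1, 0), (1, 1), (0, 1))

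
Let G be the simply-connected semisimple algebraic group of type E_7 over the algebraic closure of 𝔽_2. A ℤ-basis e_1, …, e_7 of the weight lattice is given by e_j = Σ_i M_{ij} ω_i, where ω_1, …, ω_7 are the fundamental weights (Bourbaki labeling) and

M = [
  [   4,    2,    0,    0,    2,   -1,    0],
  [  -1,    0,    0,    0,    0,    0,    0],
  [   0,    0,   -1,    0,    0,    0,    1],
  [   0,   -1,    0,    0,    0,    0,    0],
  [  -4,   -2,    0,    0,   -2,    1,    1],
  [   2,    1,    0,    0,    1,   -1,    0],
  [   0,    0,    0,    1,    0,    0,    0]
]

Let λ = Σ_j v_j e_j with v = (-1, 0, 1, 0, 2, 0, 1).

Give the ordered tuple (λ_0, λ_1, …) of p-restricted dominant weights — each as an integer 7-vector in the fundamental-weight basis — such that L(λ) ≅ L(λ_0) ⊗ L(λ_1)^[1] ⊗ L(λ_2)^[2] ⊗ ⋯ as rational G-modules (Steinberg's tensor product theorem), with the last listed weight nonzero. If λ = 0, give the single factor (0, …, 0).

((0, 1, 0, 0, 1, 0, 0),)

Compute c_i = Σ_j M_{ij} v_j with v = (-1, 0, 1, 0, 2, 0, 1):
  c_1 = (4)·(-1) + (2)·(0) + (0)·(1) + (0)·(0) + (2)·(2) + (-1)·(0) + (0)·(1) = 0
  c_2 = (-1)·(-1) + (0)·(0) + (0)·(1) + (0)·(0) + (0)·(2) + (0)·(0) + (0)·(1) = 1
  c_3 = (0)·(-1) + (0)·(0) + (-1)·(1) + (0)·(0) + (0)·(2) + (0)·(0) + (1)·(1) = 0
  c_4 = (0)·(-1) + (-1)·(0) + (0)·(1) + (0)·(0) + (0)·(2) + (0)·(0) + (0)·(1) = 0
  c_5 = (-4)·(-1) + (-2)·(0) + (0)·(1) + (0)·(0) + (-2)·(2) + (1)·(0) + (1)·(1) = 1
  c_6 = (2)·(-1) + (1)·(0) + (0)·(1) + (0)·(0) + (1)·(2) + (-1)·(0) + (0)·(1) = 0
  c_7 = (0)·(-1) + (0)·(0) + (0)·(1) + (1)·(0) + (0)·(2) + (0)·(0) + (0)·(1) = 0
Base-2 expansion of each c_i:
  c_1 = 0
  c_2 = 1 = 1·2^0
  c_3 = 0
  c_4 = 0
  c_5 = 1 = 1·2^0
  c_6 = 0
  c_7 = 0
Factor λ_0 = (0, 1, 0, 0, 1, 0, 0)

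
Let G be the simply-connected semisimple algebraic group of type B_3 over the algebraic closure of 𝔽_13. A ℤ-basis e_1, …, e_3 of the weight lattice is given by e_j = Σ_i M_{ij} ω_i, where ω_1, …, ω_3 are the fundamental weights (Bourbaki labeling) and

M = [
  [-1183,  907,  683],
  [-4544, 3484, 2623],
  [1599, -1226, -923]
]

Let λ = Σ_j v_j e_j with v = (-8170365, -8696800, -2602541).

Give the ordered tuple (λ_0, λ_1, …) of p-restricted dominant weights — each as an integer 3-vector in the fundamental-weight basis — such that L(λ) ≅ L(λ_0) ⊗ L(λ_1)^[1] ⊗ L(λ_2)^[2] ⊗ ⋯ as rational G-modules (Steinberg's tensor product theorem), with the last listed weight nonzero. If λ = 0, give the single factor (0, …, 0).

((8, 9, 6), (5, 0, 4), (12, 2, 11), (3, 10, 3))

Compute c_i = Σ_j M_{ij} v_j with v = (-8170365, -8696800, -2602541):
  c_1 = (-1183)·(-8170365) + (907)·(-8696800) + (683)·(-2602541) = 8692
  c_2 = (-4544)·(-8170365) + (3484)·(-8696800) + (2623)·(-2602541) = 22317
  c_3 = (1599)·(-8170365) + (-1226)·(-8696800) + (-923)·(-2602541) = 8508
Writing each c_i in base p = 13:
  c_1 = 8692 = 8·13^0 + 5·13^1 + 12·13^2 + 3·13^3
  c_2 = 22317 = 9·13^0 + 0·13^1 + 2·13^2 + 10·13^3
  c_3 = 8508 = 6·13^0 + 4·13^1 + 11·13^2 + 3·13^3
Factor λ_0 = (8, 9, 6)
Factor λ_1 = (5, 0, 4)
Factor λ_2 = (12, 2, 11)
Factor λ_3 = (3, 10, 3)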